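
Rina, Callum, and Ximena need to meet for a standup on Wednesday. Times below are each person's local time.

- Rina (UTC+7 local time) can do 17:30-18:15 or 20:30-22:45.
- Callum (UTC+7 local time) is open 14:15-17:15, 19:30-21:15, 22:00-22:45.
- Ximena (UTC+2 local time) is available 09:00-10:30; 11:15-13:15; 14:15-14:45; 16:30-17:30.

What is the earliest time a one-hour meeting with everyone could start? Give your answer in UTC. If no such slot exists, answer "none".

Rina in UTC: 10:30-11:15, 13:30-15:45 (subtract 7h to convert from UTC+7).
Callum in UTC: 07:15-10:15, 12:30-14:15, 15:00-15:45 (subtract 7h to convert from UTC+7).
Ximena in UTC: 07:00-08:30, 09:15-11:15, 12:15-12:45, 14:30-15:30 (subtract 2h to convert from UTC+2).
Rina ∩ Callum: 13:30-14:15, 15:00-15:45.
Rina ∩ Callum ∩ Ximena: 15:00-15:30.
So the common availability across everyone is 15:00-15:30.
No common window is at least 60 minutes long.

none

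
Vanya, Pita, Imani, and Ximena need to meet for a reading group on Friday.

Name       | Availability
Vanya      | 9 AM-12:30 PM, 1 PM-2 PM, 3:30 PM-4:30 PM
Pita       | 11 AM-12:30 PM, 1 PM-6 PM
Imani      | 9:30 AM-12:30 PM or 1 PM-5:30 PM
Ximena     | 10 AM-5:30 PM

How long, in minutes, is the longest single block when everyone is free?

Vanya ∩ Pita: 11:00-12:30, 13:00-14:00, 15:30-16:30.
Vanya ∩ Pita ∩ Imani: 11:00-12:30, 13:00-14:00, 15:30-16:30.
Vanya ∩ Pita ∩ Imani ∩ Ximena: 11:00-12:30, 13:00-14:00, 15:30-16:30.
So the common availability across everyone is 11:00-12:30, 13:00-14:00, 15:30-16:30.
The longest is 11:00-12:30 at 90 minutes.

90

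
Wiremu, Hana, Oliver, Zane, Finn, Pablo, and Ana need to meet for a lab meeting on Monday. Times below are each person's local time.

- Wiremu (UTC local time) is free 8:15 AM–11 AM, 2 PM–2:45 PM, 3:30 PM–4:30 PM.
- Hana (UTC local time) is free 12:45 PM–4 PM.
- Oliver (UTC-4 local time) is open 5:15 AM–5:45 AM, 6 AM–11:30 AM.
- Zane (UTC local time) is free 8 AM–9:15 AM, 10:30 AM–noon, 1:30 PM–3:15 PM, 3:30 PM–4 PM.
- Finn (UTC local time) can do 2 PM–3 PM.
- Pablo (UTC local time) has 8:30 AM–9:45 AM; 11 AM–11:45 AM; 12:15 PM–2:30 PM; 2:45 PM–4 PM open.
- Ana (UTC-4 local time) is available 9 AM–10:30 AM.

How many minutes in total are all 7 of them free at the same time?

Wiremu in UTC: 08:15-11:00, 14:00-14:45, 15:30-16:30.
Hana in UTC: 12:45-16:00.
Oliver in UTC: 09:15-09:45, 10:00-15:30 (add 4h to convert from UTC-4).
Zane in UTC: 08:00-09:15, 10:30-12:00, 13:30-15:15, 15:30-16:00.
Finn in UTC: 14:00-15:00.
Pablo in UTC: 08:30-09:45, 11:00-11:45, 12:15-14:30, 14:45-16:00.
Ana in UTC: 13:00-14:30 (add 4h to convert from UTC-4).
Wiremu ∩ Hana: 14:00-14:45, 15:30-16:00.
Wiremu ∩ Hana ∩ Oliver: 14:00-14:45.
Wiremu ∩ Hana ∩ Oliver ∩ Zane: 14:00-14:45.
Wiremu ∩ Hana ∩ Oliver ∩ Zane ∩ Finn: 14:00-14:45.
Wiremu ∩ Hana ∩ Oliver ∩ Zane ∩ Finn ∩ Pablo: 14:00-14:30.
Wiremu ∩ Hana ∩ Oliver ∩ Zane ∩ Finn ∩ Pablo ∩ Ana: 14:00-14:30.
That's a single block of 30 minutes.

30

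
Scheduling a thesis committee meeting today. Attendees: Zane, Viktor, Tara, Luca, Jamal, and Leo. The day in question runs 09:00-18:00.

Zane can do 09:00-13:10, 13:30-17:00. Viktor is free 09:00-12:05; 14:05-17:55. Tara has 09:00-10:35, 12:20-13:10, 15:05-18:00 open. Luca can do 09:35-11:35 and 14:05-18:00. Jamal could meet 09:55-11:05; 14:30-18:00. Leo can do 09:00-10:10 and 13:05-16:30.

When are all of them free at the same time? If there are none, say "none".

09:55-10:10, 15:05-16:30

Zane ∩ Viktor: 09:00-12:05, 14:05-17:00.
Zane ∩ Viktor ∩ Tara: 09:00-10:35, 15:05-17:00.
Zane ∩ Viktor ∩ Tara ∩ Luca: 09:35-10:35, 15:05-17:00.
Zane ∩ Viktor ∩ Tara ∩ Luca ∩ Jamal: 09:55-10:35, 15:05-17:00.
Zane ∩ Viktor ∩ Tara ∩ Luca ∩ Jamal ∩ Leo: 09:55-10:10, 15:05-16:30.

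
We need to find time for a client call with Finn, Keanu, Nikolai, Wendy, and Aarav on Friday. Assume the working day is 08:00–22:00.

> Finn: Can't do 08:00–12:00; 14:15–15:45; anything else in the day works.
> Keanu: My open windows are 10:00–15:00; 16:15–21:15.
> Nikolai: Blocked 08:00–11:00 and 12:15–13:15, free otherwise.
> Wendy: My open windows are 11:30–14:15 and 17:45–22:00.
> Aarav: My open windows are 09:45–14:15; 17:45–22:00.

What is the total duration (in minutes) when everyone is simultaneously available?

285

Finn free: 12:00-14:15, 15:45-22:00 (invert busy blocks within the working day).
Keanu free: 10:00-15:00, 16:15-21:15.
Nikolai free: 11:00-12:15, 13:15-22:00 (invert busy blocks within the working day).
Wendy free: 11:30-14:15, 17:45-22:00.
Aarav free: 09:45-14:15, 17:45-22:00.
Finn ∩ Keanu: 12:00-14:15, 16:15-21:15.
Finn ∩ Keanu ∩ Nikolai: 12:00-12:15, 13:15-14:15, 16:15-21:15.
Finn ∩ Keanu ∩ Nikolai ∩ Wendy: 12:00-12:15, 13:15-14:15, 17:45-21:15.
Finn ∩ Keanu ∩ Nikolai ∩ Wendy ∩ Aarav: 12:00-12:15, 13:15-14:15, 17:45-21:15.
So the common availability across everyone is 12:00-12:15, 13:15-14:15, 17:45-21:15.
Summing the common windows: 15 + 60 + 210 = 285 minutes.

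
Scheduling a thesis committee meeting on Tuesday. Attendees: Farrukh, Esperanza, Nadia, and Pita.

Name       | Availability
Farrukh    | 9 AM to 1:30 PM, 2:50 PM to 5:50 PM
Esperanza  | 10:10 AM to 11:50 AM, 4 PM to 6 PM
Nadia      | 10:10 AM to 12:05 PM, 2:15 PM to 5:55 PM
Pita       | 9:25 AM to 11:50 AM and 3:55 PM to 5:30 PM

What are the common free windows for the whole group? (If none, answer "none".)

10:10-11:50, 16:00-17:30

Farrukh ∩ Esperanza: 10:10-11:50, 16:00-17:50.
Farrukh ∩ Esperanza ∩ Nadia: 10:10-11:50, 16:00-17:50.
Farrukh ∩ Esperanza ∩ Nadia ∩ Pita: 10:10-11:50, 16:00-17:30.
So the common availability across everyone is 10:10-11:50, 16:00-17:30.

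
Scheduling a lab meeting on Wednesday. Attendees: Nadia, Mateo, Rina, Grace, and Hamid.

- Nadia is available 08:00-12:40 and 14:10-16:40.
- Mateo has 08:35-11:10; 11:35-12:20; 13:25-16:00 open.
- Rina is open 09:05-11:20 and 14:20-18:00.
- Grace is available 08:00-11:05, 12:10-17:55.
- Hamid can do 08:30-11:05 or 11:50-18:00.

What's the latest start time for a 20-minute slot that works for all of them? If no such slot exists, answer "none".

Nadia ∩ Mateo: 08:35-11:10, 11:35-12:20, 14:10-16:00.
Nadia ∩ Mateo ∩ Rina: 09:05-11:10, 14:20-16:00.
Nadia ∩ Mateo ∩ Rina ∩ Grace: 09:05-11:05, 14:20-16:00.
Nadia ∩ Mateo ∩ Rina ∩ Grace ∩ Hamid: 09:05-11:05, 14:20-16:00.
The last common window of at least 20 minutes is 14:20-16:00; a 20-minute meeting can start as late as 15:40 and still end by 16:00.

15:40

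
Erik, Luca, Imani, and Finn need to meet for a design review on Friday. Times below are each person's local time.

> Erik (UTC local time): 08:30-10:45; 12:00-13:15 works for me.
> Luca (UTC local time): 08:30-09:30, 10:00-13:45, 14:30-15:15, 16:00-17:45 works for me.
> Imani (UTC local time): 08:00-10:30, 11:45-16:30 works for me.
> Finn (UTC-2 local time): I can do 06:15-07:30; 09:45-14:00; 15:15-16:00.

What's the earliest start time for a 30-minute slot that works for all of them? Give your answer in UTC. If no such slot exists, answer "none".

Erik in UTC: 08:30-10:45, 12:00-13:15.
Luca in UTC: 08:30-09:30, 10:00-13:45, 14:30-15:15, 16:00-17:45.
Imani in UTC: 08:00-10:30, 11:45-16:30.
Finn in UTC: 08:15-09:30, 11:45-16:00, 17:15-18:00 (add 2h to convert from UTC-2).
Erik ∩ Luca: 08:30-09:30, 10:00-10:45, 12:00-13:15.
Erik ∩ Luca ∩ Imani: 08:30-09:30, 10:00-10:30, 12:00-13:15.
Erik ∩ Luca ∩ Imani ∩ Finn: 08:30-09:30, 12:00-13:15.
The first common window of at least 30 minutes is 08:30-09:30, so the earliest start is 08:30.

08:30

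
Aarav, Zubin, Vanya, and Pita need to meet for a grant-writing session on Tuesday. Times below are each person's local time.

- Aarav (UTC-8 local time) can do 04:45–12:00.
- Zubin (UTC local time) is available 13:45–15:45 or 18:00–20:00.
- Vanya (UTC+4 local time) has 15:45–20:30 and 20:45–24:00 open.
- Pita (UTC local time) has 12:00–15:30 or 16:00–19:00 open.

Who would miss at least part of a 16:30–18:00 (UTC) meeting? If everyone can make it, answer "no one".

Vanya, Zubin

Aarav in UTC: 12:45-20:00 (add 8h to convert from UTC-8).
Zubin in UTC: 13:45-15:45, 18:00-20:00.
Vanya in UTC: 11:45-16:30, 16:45-20:00 (subtract 4h to convert from UTC+4).
Pita in UTC: 12:00-15:30, 16:00-19:00.
Aarav: free for 16:30-18:00. Zubin: not fully free for 16:30-18:00. Vanya: not fully free for 16:30-18:00. Pita: free for 16:30-18:00.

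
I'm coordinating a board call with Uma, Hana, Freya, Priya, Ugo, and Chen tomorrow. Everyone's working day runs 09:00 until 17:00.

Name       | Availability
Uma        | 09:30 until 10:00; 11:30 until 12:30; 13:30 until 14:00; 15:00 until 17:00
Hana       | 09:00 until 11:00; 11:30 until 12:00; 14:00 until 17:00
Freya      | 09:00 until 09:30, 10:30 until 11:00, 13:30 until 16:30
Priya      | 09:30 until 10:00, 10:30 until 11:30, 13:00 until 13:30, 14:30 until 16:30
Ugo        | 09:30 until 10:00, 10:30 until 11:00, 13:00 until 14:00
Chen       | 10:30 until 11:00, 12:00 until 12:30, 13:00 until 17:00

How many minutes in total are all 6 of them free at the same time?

Uma ∩ Hana: 09:30-10:00, 11:30-12:00, 15:00-17:00.
Uma ∩ Hana ∩ Freya: 15:00-16:30.
Uma ∩ Hana ∩ Freya ∩ Priya: 15:00-16:30.
Uma ∩ Hana ∩ Freya ∩ Priya ∩ Ugo: ∅.
Uma ∩ Hana ∩ Freya ∩ Priya ∩ Ugo ∩ Chen: ∅.
There is no time when everyone is free.
There is no common window, so the total is 0 minutes.

0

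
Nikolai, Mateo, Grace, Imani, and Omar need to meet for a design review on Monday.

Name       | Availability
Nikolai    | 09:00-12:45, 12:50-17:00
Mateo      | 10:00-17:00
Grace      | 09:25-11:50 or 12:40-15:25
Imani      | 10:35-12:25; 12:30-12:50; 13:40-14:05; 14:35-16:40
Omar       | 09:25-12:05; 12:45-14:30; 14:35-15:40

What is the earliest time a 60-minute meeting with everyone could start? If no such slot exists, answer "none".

10:35

Nikolai ∩ Mateo: 10:00-12:45, 12:50-17:00.
Nikolai ∩ Mateo ∩ Grace: 10:00-11:50, 12:40-12:45, 12:50-15:25.
Nikolai ∩ Mateo ∩ Grace ∩ Imani: 10:35-11:50, 12:40-12:45, 13:40-14:05, 14:35-15:25.
Nikolai ∩ Mateo ∩ Grace ∩ Imani ∩ Omar: 10:35-11:50, 13:40-14:05, 14:35-15:25.
The first common window of at least 60 minutes is 10:35-11:50, so the earliest start is 10:35.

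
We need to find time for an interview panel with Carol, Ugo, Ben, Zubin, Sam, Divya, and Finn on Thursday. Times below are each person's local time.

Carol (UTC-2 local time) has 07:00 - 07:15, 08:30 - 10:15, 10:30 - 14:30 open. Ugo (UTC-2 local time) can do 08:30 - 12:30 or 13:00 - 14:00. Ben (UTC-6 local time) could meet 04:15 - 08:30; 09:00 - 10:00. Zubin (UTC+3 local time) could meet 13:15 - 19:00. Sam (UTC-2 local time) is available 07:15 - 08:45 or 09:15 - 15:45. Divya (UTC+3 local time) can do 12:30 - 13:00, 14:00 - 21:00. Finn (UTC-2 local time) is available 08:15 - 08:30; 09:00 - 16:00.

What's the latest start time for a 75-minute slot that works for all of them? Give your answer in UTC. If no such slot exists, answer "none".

13:15

Carol in UTC: 09:00-09:15, 10:30-12:15, 12:30-16:30 (add 2h to convert from UTC-2).
Ugo in UTC: 10:30-14:30, 15:00-16:00 (add 2h to convert from UTC-2).
Ben in UTC: 10:15-14:30, 15:00-16:00 (add 6h to convert from UTC-6).
Zubin in UTC: 10:15-16:00 (subtract 3h to convert from UTC+3).
Sam in UTC: 09:15-10:45, 11:15-17:45 (add 2h to convert from UTC-2).
Divya in UTC: 09:30-10:00, 11:00-18:00 (subtract 3h to convert from UTC+3).
Finn in UTC: 10:15-10:30, 11:00-18:00 (add 2h to convert from UTC-2).
Carol ∩ Ugo: 10:30-12:15, 12:30-14:30, 15:00-16:00.
Carol ∩ Ugo ∩ Ben: 10:30-12:15, 12:30-14:30, 15:00-16:00.
Carol ∩ Ugo ∩ Ben ∩ Zubin: 10:30-12:15, 12:30-14:30, 15:00-16:00.
Carol ∩ Ugo ∩ Ben ∩ Zubin ∩ Sam: 10:30-10:45, 11:15-12:15, 12:30-14:30, 15:00-16:00.
Carol ∩ Ugo ∩ Ben ∩ Zubin ∩ Sam ∩ Divya: 11:15-12:15, 12:30-14:30, 15:00-16:00.
Carol ∩ Ugo ∩ Ben ∩ Zubin ∩ Sam ∩ Divya ∩ Finn: 11:15-12:15, 12:30-14:30, 15:00-16:00.
Those are the intersection windows.
The last common window of at least 75 minutes is 12:30-14:30; a 75-minute meeting can start as late as 13:15 and still end by 14:30.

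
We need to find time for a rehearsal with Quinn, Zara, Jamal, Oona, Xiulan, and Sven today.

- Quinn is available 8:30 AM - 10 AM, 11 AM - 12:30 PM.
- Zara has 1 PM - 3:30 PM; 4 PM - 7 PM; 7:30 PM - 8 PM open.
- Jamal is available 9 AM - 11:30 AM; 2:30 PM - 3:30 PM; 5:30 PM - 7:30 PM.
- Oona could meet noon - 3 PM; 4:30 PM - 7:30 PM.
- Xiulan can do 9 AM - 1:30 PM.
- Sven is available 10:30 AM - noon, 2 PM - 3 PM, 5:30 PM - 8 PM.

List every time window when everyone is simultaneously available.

none

Quinn ∩ Zara: ∅.
Quinn ∩ Zara ∩ Jamal: ∅.
Quinn ∩ Zara ∩ Jamal ∩ Oona: ∅.
Quinn ∩ Zara ∩ Jamal ∩ Oona ∩ Xiulan: ∅.
Quinn ∩ Zara ∩ Jamal ∩ Oona ∩ Xiulan ∩ Sven: ∅.
There is no time when everyone is free.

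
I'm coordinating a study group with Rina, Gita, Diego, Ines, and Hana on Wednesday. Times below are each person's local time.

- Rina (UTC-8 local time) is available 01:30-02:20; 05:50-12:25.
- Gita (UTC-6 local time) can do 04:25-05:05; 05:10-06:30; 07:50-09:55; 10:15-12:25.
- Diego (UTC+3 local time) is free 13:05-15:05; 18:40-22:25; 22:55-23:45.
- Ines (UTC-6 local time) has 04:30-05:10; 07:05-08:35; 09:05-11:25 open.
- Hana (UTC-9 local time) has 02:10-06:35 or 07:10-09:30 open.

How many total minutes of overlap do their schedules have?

Rina in UTC: 09:30-10:20, 13:50-20:25 (add 8h to convert from UTC-8).
Gita in UTC: 10:25-11:05, 11:10-12:30, 13:50-15:55, 16:15-18:25 (add 6h to convert from UTC-6).
Diego in UTC: 10:05-12:05, 15:40-19:25, 19:55-20:45 (subtract 3h to convert from UTC+3).
Ines in UTC: 10:30-11:10, 13:05-14:35, 15:05-17:25 (add 6h to convert from UTC-6).
Hana in UTC: 11:10-15:35, 16:10-18:30 (add 9h to convert from UTC-9).
Rina ∩ Gita: 13:50-15:55, 16:15-18:25.
Rina ∩ Gita ∩ Diego: 15:40-15:55, 16:15-18:25.
Rina ∩ Gita ∩ Diego ∩ Ines: 15:40-15:55, 16:15-17:25.
Rina ∩ Gita ∩ Diego ∩ Ines ∩ Hana: 16:15-17:25.
That's a single block of 70 minutes.

70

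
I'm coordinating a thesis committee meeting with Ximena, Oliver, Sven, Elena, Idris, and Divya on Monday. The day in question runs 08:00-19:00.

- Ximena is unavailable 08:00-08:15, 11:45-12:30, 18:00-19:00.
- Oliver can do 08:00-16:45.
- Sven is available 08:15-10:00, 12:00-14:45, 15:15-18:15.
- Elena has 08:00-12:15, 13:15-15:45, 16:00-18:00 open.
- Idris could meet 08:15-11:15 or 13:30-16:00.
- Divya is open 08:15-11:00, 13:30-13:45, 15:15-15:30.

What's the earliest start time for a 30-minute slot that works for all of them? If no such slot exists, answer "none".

Ximena free: 08:15-11:45, 12:30-18:00 (invert busy blocks within the working day).
Oliver free: 08:00-16:45.
Sven free: 08:15-10:00, 12:00-14:45, 15:15-18:15.
Elena free: 08:00-12:15, 13:15-15:45, 16:00-18:00.
Idris free: 08:15-11:15, 13:30-16:00.
Divya free: 08:15-11:00, 13:30-13:45, 15:15-15:30.
Ximena ∩ Oliver: 08:15-11:45, 12:30-16:45.
Ximena ∩ Oliver ∩ Sven: 08:15-10:00, 12:30-14:45, 15:15-16:45.
Ximena ∩ Oliver ∩ Sven ∩ Elena: 08:15-10:00, 13:15-14:45, 15:15-15:45, 16:00-16:45.
Ximena ∩ Oliver ∩ Sven ∩ Elena ∩ Idris: 08:15-10:00, 13:30-14:45, 15:15-15:45.
Ximena ∩ Oliver ∩ Sven ∩ Elena ∩ Idris ∩ Divya: 08:15-10:00, 13:30-13:45, 15:15-15:30.
The first common window of at least 30 minutes is 08:15-10:00, so the earliest start is 08:15.

08:15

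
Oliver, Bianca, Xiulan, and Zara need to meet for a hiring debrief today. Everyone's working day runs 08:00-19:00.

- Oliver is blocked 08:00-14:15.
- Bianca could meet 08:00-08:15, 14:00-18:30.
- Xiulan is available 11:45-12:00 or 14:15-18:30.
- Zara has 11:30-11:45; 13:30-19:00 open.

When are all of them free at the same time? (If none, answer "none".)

Oliver free: 14:15-19:00 (invert busy blocks within the working day).
Bianca free: 08:00-08:15, 14:00-18:30.
Xiulan free: 11:45-12:00, 14:15-18:30.
Zara free: 11:30-11:45, 13:30-19:00.
Oliver ∩ Bianca: 14:15-18:30.
Oliver ∩ Bianca ∩ Xiulan: 14:15-18:30.
Oliver ∩ Bianca ∩ Xiulan ∩ Zara: 14:15-18:30.

14:15-18:30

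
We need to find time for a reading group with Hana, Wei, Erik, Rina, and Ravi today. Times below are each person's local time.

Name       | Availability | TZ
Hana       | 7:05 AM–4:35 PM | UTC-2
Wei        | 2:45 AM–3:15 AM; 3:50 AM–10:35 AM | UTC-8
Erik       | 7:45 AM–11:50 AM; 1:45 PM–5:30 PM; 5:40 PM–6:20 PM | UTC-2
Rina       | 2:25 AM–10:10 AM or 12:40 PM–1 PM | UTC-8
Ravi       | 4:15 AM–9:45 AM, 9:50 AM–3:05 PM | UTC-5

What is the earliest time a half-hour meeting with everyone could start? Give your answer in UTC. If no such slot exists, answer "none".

Hana in UTC: 09:05-18:35 (add 2h to convert from UTC-2).
Wei in UTC: 10:45-11:15, 11:50-18:35 (add 8h to convert from UTC-8).
Erik in UTC: 09:45-13:50, 15:45-19:30, 19:40-20:20 (add 2h to convert from UTC-2).
Rina in UTC: 10:25-18:10, 20:40-21:00 (add 8h to convert from UTC-8).
Ravi in UTC: 09:15-14:45, 14:50-20:05 (add 5h to convert from UTC-5).
Hana ∩ Wei: 10:45-11:15, 11:50-18:35.
Hana ∩ Wei ∩ Erik: 10:45-11:15, 11:50-13:50, 15:45-18:35.
Hana ∩ Wei ∩ Erik ∩ Rina: 10:45-11:15, 11:50-13:50, 15:45-18:10.
Hana ∩ Wei ∩ Erik ∩ Rina ∩ Ravi: 10:45-11:15, 11:50-13:50, 15:45-18:10.
The first common window of at least 30 minutes is 10:45-11:15, so the earliest start is 10:45.

10:45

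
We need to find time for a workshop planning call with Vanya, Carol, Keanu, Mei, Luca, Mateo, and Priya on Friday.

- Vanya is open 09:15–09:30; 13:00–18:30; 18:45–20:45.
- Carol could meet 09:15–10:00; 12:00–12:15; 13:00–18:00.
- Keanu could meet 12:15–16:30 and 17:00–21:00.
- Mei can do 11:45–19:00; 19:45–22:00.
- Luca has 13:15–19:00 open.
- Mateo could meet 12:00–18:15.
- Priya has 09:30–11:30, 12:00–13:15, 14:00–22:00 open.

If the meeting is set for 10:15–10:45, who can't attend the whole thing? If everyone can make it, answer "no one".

Vanya: not fully free for 10:15-10:45. Carol: not fully free for 10:15-10:45. Keanu: not fully free for 10:15-10:45. Mei: not fully free for 10:15-10:45. Luca: not fully free for 10:15-10:45. Mateo: not fully free for 10:15-10:45. Priya: free for 10:15-10:45.

Carol, Keanu, Luca, Mateo, Mei, Vanya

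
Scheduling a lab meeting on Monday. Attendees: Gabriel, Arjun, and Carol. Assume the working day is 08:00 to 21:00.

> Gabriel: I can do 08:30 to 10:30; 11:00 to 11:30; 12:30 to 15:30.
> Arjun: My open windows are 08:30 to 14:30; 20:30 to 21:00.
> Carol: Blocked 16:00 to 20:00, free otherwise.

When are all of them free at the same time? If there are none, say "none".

Gabriel free: 08:30-10:30, 11:00-11:30, 12:30-15:30.
Arjun free: 08:30-14:30, 20:30-21:00.
Carol free: 08:00-16:00, 20:00-21:00 (invert busy blocks within the working day).
Gabriel ∩ Arjun: 08:30-10:30, 11:00-11:30, 12:30-14:30.
Gabriel ∩ Arjun ∩ Carol: 08:30-10:30, 11:00-11:30, 12:30-14:30.
Those are the intersection windows.

08:30-10:30, 11:00-11:30, 12:30-14:30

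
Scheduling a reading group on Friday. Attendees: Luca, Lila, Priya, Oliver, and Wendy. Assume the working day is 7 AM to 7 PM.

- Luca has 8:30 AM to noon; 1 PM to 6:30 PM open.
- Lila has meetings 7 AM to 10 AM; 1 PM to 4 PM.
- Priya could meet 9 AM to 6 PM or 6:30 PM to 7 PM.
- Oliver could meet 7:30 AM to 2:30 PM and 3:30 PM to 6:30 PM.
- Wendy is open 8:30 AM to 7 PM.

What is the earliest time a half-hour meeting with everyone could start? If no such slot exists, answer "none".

Luca free: 08:30-12:00, 13:00-18:30.
Lila free: 10:00-13:00, 16:00-19:00 (invert busy blocks within the working day).
Priya free: 09:00-18:00, 18:30-19:00.
Oliver free: 07:30-14:30, 15:30-18:30.
Wendy free: 08:30-19:00.
Luca ∩ Lila: 10:00-12:00, 16:00-18:30.
Luca ∩ Lila ∩ Priya: 10:00-12:00, 16:00-18:00.
Luca ∩ Lila ∩ Priya ∩ Oliver: 10:00-12:00, 16:00-18:00.
Luca ∩ Lila ∩ Priya ∩ Oliver ∩ Wendy: 10:00-12:00, 16:00-18:00.
The first common window of at least 30 minutes is 10:00-12:00, so the earliest start is 10:00.

10:00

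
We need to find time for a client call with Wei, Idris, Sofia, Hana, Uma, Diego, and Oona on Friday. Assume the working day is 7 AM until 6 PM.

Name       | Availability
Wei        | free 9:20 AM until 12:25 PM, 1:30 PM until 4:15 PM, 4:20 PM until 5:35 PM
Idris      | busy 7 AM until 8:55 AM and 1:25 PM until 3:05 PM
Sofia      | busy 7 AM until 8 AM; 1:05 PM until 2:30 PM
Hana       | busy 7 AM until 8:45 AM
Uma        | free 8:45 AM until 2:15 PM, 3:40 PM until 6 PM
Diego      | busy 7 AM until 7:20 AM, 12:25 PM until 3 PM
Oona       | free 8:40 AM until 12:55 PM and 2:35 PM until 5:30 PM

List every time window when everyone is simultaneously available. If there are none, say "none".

Wei free: 09:20-12:25, 13:30-16:15, 16:20-17:35.
Idris free: 08:55-13:25, 15:05-18:00 (invert busy blocks within the working day).
Sofia free: 08:00-13:05, 14:30-18:00 (invert busy blocks within the working day).
Hana free: 08:45-18:00 (invert busy blocks within the working day).
Uma free: 08:45-14:15, 15:40-18:00.
Diego free: 07:20-12:25, 15:00-18:00 (invert busy blocks within the working day).
Oona free: 08:40-12:55, 14:35-17:30.
Wei ∩ Idris: 09:20-12:25, 15:05-16:15, 16:20-17:35.
Wei ∩ Idris ∩ Sofia: 09:20-12:25, 15:05-16:15, 16:20-17:35.
Wei ∩ Idris ∩ Sofia ∩ Hana: 09:20-12:25, 15:05-16:15, 16:20-17:35.
Wei ∩ Idris ∩ Sofia ∩ Hana ∩ Uma: 09:20-12:25, 15:40-16:15, 16:20-17:35.
Wei ∩ Idris ∩ Sofia ∩ Hana ∩ Uma ∩ Diego: 09:20-12:25, 15:40-16:15, 16:20-17:35.
Wei ∩ Idris ∩ Sofia ∩ Hana ∩ Uma ∩ Diego ∩ Oona: 09:20-12:25, 15:40-16:15, 16:20-17:30.

09:20-12:25, 15:40-16:15, 16:20-17:30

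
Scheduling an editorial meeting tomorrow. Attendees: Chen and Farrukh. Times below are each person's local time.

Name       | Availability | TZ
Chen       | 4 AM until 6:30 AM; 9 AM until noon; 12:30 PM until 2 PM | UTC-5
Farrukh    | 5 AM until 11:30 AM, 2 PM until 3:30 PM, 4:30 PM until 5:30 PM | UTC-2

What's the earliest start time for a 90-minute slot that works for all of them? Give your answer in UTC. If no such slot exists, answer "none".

09:00

Chen in UTC: 09:00-11:30, 14:00-17:00, 17:30-19:00 (add 5h to convert from UTC-5).
Farrukh in UTC: 07:00-13:30, 16:00-17:30, 18:30-19:30 (add 2h to convert from UTC-2).
Chen ∩ Farrukh: 09:00-11:30, 16:00-17:00, 18:30-19:00.
The first common window of at least 90 minutes is 09:00-11:30, so the earliest start is 09:00.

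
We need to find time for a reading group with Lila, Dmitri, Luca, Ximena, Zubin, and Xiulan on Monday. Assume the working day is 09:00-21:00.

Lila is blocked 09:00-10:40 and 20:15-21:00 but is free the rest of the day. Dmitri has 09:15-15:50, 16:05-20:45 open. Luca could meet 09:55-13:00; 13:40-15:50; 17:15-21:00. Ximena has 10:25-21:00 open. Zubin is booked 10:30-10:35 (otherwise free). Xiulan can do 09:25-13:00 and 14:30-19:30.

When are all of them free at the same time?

Lila free: 10:40-20:15 (invert busy blocks within the working day).
Dmitri free: 09:15-15:50, 16:05-20:45.
Luca free: 09:55-13:00, 13:40-15:50, 17:15-21:00.
Ximena free: 10:25-21:00.
Zubin free: 09:00-10:30, 10:35-21:00 (invert busy blocks within the working day).
Xiulan free: 09:25-13:00, 14:30-19:30.
Lila ∩ Dmitri: 10:40-15:50, 16:05-20:15.
Lila ∩ Dmitri ∩ Luca: 10:40-13:00, 13:40-15:50, 17:15-20:15.
Lila ∩ Dmitri ∩ Luca ∩ Ximena: 10:40-13:00, 13:40-15:50, 17:15-20:15.
Lila ∩ Dmitri ∩ Luca ∩ Ximena ∩ Zubin: 10:40-13:00, 13:40-15:50, 17:15-20:15.
Lila ∩ Dmitri ∩ Luca ∩ Ximena ∩ Zubin ∩ Xiulan: 10:40-13:00, 14:30-15:50, 17:15-19:30.
Those are the intersection windows.

10:40-13:00, 14:30-15:50, 17:15-19:30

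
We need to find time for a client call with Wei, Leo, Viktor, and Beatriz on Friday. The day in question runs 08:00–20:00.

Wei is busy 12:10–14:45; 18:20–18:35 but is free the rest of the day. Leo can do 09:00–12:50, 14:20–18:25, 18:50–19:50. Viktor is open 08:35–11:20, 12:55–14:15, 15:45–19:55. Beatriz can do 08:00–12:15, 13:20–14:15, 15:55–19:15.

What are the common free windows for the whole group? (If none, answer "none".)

Wei free: 08:00-12:10, 14:45-18:20, 18:35-20:00 (invert busy blocks within the working day).
Leo free: 09:00-12:50, 14:20-18:25, 18:50-19:50.
Viktor free: 08:35-11:20, 12:55-14:15, 15:45-19:55.
Beatriz free: 08:00-12:15, 13:20-14:15, 15:55-19:15.
Wei ∩ Leo: 09:00-12:10, 14:45-18:20, 18:50-19:50.
Wei ∩ Leo ∩ Viktor: 09:00-11:20, 15:45-18:20, 18:50-19:50.
Wei ∩ Leo ∩ Viktor ∩ Beatriz: 09:00-11:20, 15:55-18:20, 18:50-19:15.
So the common availability across everyone is 09:00-11:20, 15:55-18:20, 18:50-19:15.

09:00-11:20, 15:55-18:20, 18:50-19:15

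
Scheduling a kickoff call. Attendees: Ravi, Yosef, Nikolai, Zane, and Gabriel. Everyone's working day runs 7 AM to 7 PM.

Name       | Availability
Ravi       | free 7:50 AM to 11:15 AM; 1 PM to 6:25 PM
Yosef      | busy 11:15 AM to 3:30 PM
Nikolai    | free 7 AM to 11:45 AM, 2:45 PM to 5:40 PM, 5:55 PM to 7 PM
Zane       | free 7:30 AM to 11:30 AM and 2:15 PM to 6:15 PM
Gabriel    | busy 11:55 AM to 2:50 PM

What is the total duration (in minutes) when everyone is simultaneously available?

Ravi free: 07:50-11:15, 13:00-18:25.
Yosef free: 07:00-11:15, 15:30-19:00 (invert busy blocks within the working day).
Nikolai free: 07:00-11:45, 14:45-17:40, 17:55-19:00.
Zane free: 07:30-11:30, 14:15-18:15.
Gabriel free: 07:00-11:55, 14:50-19:00 (invert busy blocks within the working day).
Ravi ∩ Yosef: 07:50-11:15, 15:30-18:25.
Ravi ∩ Yosef ∩ Nikolai: 07:50-11:15, 15:30-17:40, 17:55-18:25.
Ravi ∩ Yosef ∩ Nikolai ∩ Zane: 07:50-11:15, 15:30-17:40, 17:55-18:15.
Ravi ∩ Yosef ∩ Nikolai ∩ Zane ∩ Gabriel: 07:50-11:15, 15:30-17:40, 17:55-18:15.
Summing the common windows: 205 + 130 + 20 = 355 minutes.

355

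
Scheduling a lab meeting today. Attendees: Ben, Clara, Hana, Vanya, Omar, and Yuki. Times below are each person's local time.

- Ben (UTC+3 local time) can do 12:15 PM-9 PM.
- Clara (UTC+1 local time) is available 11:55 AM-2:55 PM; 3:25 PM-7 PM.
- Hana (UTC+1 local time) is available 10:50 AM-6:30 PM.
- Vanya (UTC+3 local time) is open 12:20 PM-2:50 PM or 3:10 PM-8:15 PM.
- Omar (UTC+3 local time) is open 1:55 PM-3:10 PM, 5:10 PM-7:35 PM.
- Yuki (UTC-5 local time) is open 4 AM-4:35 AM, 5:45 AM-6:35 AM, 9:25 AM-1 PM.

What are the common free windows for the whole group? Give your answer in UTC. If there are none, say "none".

Ben in UTC: 09:15-18:00 (subtract 3h to convert from UTC+3).
Clara in UTC: 10:55-13:55, 14:25-18:00 (subtract 1h to convert from UTC+1).
Hana in UTC: 09:50-17:30 (subtract 1h to convert from UTC+1).
Vanya in UTC: 09:20-11:50, 12:10-17:15 (subtract 3h to convert from UTC+3).
Omar in UTC: 10:55-12:10, 14:10-16:35 (subtract 3h to convert from UTC+3).
Yuki in UTC: 09:00-09:35, 10:45-11:35, 14:25-18:00 (add 5h to convert from UTC-5).
Ben ∩ Clara: 10:55-13:55, 14:25-18:00.
Ben ∩ Clara ∩ Hana: 10:55-13:55, 14:25-17:30.
Ben ∩ Clara ∩ Hana ∩ Vanya: 10:55-11:50, 12:10-13:55, 14:25-17:15.
Ben ∩ Clara ∩ Hana ∩ Vanya ∩ Omar: 10:55-11:50, 14:25-16:35.
Ben ∩ Clara ∩ Hana ∩ Vanya ∩ Omar ∩ Yuki: 10:55-11:35, 14:25-16:35.

10:55-11:35, 14:25-16:35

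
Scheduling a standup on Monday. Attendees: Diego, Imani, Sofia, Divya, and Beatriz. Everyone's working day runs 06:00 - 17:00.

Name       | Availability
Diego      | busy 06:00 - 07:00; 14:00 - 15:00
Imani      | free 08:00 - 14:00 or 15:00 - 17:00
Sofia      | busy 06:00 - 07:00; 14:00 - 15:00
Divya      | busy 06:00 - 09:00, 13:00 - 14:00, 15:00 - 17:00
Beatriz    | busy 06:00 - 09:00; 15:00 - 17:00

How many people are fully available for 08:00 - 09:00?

3

Diego free: 07:00-14:00, 15:00-17:00 (invert busy blocks within the working day).
Imani free: 08:00-14:00, 15:00-17:00.
Sofia free: 07:00-14:00, 15:00-17:00 (invert busy blocks within the working day).
Divya free: 09:00-13:00, 14:00-15:00 (invert busy blocks within the working day).
Beatriz free: 09:00-15:00 (invert busy blocks within the working day).
Diego, Imani, and Sofia can make the full 08:00-09:00 slot — that's 3.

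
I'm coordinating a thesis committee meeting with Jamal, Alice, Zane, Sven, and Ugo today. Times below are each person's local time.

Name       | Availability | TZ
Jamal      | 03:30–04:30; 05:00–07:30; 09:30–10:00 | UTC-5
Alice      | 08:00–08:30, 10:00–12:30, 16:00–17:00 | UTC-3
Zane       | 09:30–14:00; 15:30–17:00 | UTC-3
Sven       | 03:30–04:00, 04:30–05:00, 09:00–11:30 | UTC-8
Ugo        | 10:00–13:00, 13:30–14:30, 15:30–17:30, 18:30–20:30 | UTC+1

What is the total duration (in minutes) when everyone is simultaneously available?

Jamal in UTC: 08:30-09:30, 10:00-12:30, 14:30-15:00 (add 5h to convert from UTC-5).
Alice in UTC: 11:00-11:30, 13:00-15:30, 19:00-20:00 (add 3h to convert from UTC-3).
Zane in UTC: 12:30-17:00, 18:30-20:00 (add 3h to convert from UTC-3).
Sven in UTC: 11:30-12:00, 12:30-13:00, 17:00-19:30 (add 8h to convert from UTC-8).
Ugo in UTC: 09:00-12:00, 12:30-13:30, 14:30-16:30, 17:30-19:30 (subtract 1h to convert from UTC+1).
Jamal ∩ Alice: 11:00-11:30, 14:30-15:00.
Jamal ∩ Alice ∩ Zane: 14:30-15:00.
Jamal ∩ Alice ∩ Zane ∩ Sven: ∅.
Jamal ∩ Alice ∩ Zane ∩ Sven ∩ Ugo: ∅.
There is no time when everyone is free.
There is no common window, so the total is 0 minutes.

0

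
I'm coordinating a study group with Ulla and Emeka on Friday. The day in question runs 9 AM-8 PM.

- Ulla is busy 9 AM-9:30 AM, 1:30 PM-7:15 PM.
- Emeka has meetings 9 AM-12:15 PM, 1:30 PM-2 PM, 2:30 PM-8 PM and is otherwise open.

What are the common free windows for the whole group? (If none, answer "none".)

Ulla free: 09:30-13:30, 19:15-20:00 (invert busy blocks within the working day).
Emeka free: 12:15-13:30, 14:00-14:30 (invert busy blocks within the working day).
Ulla ∩ Emeka: 12:15-13:30.

12:15-13:30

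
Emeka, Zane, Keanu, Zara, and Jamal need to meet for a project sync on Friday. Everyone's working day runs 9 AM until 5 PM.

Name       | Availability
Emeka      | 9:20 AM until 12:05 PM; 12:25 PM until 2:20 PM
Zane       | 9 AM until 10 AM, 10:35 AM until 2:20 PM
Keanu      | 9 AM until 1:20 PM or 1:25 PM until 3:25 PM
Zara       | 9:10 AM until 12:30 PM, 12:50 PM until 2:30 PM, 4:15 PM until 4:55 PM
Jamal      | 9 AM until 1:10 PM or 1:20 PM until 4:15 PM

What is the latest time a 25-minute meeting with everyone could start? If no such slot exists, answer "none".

13:55

Emeka ∩ Zane: 09:20-10:00, 10:35-12:05, 12:25-14:20.
Emeka ∩ Zane ∩ Keanu: 09:20-10:00, 10:35-12:05, 12:25-13:20, 13:25-14:20.
Emeka ∩ Zane ∩ Keanu ∩ Zara: 09:20-10:00, 10:35-12:05, 12:25-12:30, 12:50-13:20, 13:25-14:20.
Emeka ∩ Zane ∩ Keanu ∩ Zara ∩ Jamal: 09:20-10:00, 10:35-12:05, 12:25-12:30, 12:50-13:10, 13:25-14:20.
The last common window of at least 25 minutes is 13:25-14:20; a 25-minute meeting can start as late as 13:55 and still end by 14:20.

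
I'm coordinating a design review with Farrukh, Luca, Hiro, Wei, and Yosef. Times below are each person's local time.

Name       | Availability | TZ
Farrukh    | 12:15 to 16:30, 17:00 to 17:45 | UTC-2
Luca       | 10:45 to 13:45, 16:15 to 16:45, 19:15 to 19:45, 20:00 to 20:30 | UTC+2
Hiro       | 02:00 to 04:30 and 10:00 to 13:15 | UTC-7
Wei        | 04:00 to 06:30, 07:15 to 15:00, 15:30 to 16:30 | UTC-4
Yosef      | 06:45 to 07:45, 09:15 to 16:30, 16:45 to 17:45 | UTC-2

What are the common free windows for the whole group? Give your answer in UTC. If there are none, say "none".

17:15-17:45, 18:00-18:30

Farrukh in UTC: 14:15-18:30, 19:00-19:45 (add 2h to convert from UTC-2).
Luca in UTC: 08:45-11:45, 14:15-14:45, 17:15-17:45, 18:00-18:30 (subtract 2h to convert from UTC+2).
Hiro in UTC: 09:00-11:30, 17:00-20:15 (add 7h to convert from UTC-7).
Wei in UTC: 08:00-10:30, 11:15-19:00, 19:30-20:30 (add 4h to convert from UTC-4).
Yosef in UTC: 08:45-09:45, 11:15-18:30, 18:45-19:45 (add 2h to convert from UTC-2).
Farrukh ∩ Luca: 14:15-14:45, 17:15-17:45, 18:00-18:30.
Farrukh ∩ Luca ∩ Hiro: 17:15-17:45, 18:00-18:30.
Farrukh ∩ Luca ∩ Hiro ∩ Wei: 17:15-17:45, 18:00-18:30.
Farrukh ∩ Luca ∩ Hiro ∩ Wei ∩ Yosef: 17:15-17:45, 18:00-18:30.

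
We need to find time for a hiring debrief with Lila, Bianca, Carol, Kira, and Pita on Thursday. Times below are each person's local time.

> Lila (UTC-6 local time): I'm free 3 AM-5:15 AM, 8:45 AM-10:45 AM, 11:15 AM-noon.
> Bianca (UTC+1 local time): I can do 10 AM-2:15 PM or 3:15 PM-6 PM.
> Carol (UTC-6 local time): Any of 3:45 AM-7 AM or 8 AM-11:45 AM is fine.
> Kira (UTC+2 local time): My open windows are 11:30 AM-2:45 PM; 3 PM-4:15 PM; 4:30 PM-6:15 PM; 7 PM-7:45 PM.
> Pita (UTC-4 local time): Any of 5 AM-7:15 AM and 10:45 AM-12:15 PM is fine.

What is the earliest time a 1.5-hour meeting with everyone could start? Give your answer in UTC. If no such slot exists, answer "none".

09:45

Lila in UTC: 09:00-11:15, 14:45-16:45, 17:15-18:00 (add 6h to convert from UTC-6).
Bianca in UTC: 09:00-13:15, 14:15-17:00 (subtract 1h to convert from UTC+1).
Carol in UTC: 09:45-13:00, 14:00-17:45 (add 6h to convert from UTC-6).
Kira in UTC: 09:30-12:45, 13:00-14:15, 14:30-16:15, 17:00-17:45 (subtract 2h to convert from UTC+2).
Pita in UTC: 09:00-11:15, 14:45-16:15 (add 4h to convert from UTC-4).
Lila ∩ Bianca: 09:00-11:15, 14:45-16:45.
Lila ∩ Bianca ∩ Carol: 09:45-11:15, 14:45-16:45.
Lila ∩ Bianca ∩ Carol ∩ Kira: 09:45-11:15, 14:45-16:15.
Lila ∩ Bianca ∩ Carol ∩ Kira ∩ Pita: 09:45-11:15, 14:45-16:15.
Those are the intersection windows.
The first common window of at least 90 minutes is 09:45-11:15, so the earliest start is 09:45.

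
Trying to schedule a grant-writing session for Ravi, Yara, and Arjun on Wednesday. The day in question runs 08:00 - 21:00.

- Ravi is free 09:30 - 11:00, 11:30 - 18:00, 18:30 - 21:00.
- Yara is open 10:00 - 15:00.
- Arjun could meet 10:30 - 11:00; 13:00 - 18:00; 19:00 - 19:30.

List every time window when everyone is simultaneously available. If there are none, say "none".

10:30-11:00, 13:00-15:00

Ravi ∩ Yara: 10:00-11:00, 11:30-15:00.
Ravi ∩ Yara ∩ Arjun: 10:30-11:00, 13:00-15:00.
So the common availability across everyone is 10:30-11:00, 13:00-15:00.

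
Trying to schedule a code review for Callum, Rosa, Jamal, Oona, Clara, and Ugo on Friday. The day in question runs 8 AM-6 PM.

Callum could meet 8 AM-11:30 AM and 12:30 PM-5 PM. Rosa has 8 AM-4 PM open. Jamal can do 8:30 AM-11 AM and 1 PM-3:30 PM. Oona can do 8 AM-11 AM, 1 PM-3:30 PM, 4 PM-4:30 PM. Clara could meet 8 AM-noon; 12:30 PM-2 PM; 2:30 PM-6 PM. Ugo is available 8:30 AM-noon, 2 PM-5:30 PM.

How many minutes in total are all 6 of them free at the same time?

Callum ∩ Rosa: 08:00-11:30, 12:30-16:00.
Callum ∩ Rosa ∩ Jamal: 08:30-11:00, 13:00-15:30.
Callum ∩ Rosa ∩ Jamal ∩ Oona: 08:30-11:00, 13:00-15:30.
Callum ∩ Rosa ∩ Jamal ∩ Oona ∩ Clara: 08:30-11:00, 13:00-14:00, 14:30-15:30.
Callum ∩ Rosa ∩ Jamal ∩ Oona ∩ Clara ∩ Ugo: 08:30-11:00, 14:30-15:30.
Summing the common windows: 150 + 60 = 210 minutes.

210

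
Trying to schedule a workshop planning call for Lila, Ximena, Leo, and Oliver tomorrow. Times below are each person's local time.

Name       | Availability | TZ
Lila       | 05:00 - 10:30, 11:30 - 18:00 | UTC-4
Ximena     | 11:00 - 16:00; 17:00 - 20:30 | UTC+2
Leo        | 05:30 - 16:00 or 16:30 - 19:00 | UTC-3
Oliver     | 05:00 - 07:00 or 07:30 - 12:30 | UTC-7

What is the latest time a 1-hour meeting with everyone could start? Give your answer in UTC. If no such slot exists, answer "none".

Lila in UTC: 09:00-14:30, 15:30-22:00 (add 4h to convert from UTC-4).
Ximena in UTC: 09:00-14:00, 15:00-18:30 (subtract 2h to convert from UTC+2).
Leo in UTC: 08:30-19:00, 19:30-22:00 (add 3h to convert from UTC-3).
Oliver in UTC: 12:00-14:00, 14:30-19:30 (add 7h to convert from UTC-7).
Lila ∩ Ximena: 09:00-14:00, 15:30-18:30.
Lila ∩ Ximena ∩ Leo: 09:00-14:00, 15:30-18:30.
Lila ∩ Ximena ∩ Leo ∩ Oliver: 12:00-14:00, 15:30-18:30.
So the common availability across everyone is 12:00-14:00, 15:30-18:30.
The last common window of at least 60 minutes is 15:30-18:30; a 60-minute meeting can start as late as 17:30 and still end by 18:30.

17:30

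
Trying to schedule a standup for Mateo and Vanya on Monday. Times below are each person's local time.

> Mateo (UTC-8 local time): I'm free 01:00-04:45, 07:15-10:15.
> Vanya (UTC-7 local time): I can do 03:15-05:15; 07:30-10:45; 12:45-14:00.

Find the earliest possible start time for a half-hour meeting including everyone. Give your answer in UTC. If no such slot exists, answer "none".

Mateo in UTC: 09:00-12:45, 15:15-18:15 (add 8h to convert from UTC-8).
Vanya in UTC: 10:15-12:15, 14:30-17:45, 19:45-21:00 (add 7h to convert from UTC-7).
Mateo ∩ Vanya: 10:15-12:15, 15:15-17:45.
The first common window of at least 30 minutes is 10:15-12:15, so the earliest start is 10:15.

10:15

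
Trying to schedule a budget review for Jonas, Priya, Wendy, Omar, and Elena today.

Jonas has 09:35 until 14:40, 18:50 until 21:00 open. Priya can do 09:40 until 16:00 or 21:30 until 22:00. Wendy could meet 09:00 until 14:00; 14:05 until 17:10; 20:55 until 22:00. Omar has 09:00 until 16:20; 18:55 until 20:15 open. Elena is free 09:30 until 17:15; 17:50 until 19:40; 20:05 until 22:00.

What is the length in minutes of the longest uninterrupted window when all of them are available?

260

Jonas ∩ Priya: 09:40-14:40.
Jonas ∩ Priya ∩ Wendy: 09:40-14:00, 14:05-14:40.
Jonas ∩ Priya ∩ Wendy ∩ Omar: 09:40-14:00, 14:05-14:40.
Jonas ∩ Priya ∩ Wendy ∩ Omar ∩ Elena: 09:40-14:00, 14:05-14:40.
The longest is 09:40-14:00 at 260 minutes.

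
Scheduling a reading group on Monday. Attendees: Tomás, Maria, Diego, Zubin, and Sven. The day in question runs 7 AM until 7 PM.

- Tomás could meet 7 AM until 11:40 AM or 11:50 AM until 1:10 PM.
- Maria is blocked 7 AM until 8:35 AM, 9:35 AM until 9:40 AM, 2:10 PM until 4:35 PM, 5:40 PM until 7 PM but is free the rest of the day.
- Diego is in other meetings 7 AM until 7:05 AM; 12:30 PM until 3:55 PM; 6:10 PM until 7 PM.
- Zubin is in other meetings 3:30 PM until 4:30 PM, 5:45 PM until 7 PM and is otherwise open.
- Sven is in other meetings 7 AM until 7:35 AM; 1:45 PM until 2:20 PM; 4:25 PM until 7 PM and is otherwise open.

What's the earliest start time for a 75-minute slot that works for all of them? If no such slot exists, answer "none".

Tomás free: 07:00-11:40, 11:50-13:10.
Maria free: 08:35-09:35, 09:40-14:10, 16:35-17:40 (invert busy blocks within the working day).
Diego free: 07:05-12:30, 15:55-18:10 (invert busy blocks within the working day).
Zubin free: 07:00-15:30, 16:30-17:45 (invert busy blocks within the working day).
Sven free: 07:35-13:45, 14:20-16:25 (invert busy blocks within the working day).
Tomás ∩ Maria: 08:35-09:35, 09:40-11:40, 11:50-13:10.
Tomás ∩ Maria ∩ Diego: 08:35-09:35, 09:40-11:40, 11:50-12:30.
Tomás ∩ Maria ∩ Diego ∩ Zubin: 08:35-09:35, 09:40-11:40, 11:50-12:30.
Tomás ∩ Maria ∩ Diego ∩ Zubin ∩ Sven: 08:35-09:35, 09:40-11:40, 11:50-12:30.
The first common window of at least 75 minutes is 09:40-11:40, so the earliest start is 09:40.

09:40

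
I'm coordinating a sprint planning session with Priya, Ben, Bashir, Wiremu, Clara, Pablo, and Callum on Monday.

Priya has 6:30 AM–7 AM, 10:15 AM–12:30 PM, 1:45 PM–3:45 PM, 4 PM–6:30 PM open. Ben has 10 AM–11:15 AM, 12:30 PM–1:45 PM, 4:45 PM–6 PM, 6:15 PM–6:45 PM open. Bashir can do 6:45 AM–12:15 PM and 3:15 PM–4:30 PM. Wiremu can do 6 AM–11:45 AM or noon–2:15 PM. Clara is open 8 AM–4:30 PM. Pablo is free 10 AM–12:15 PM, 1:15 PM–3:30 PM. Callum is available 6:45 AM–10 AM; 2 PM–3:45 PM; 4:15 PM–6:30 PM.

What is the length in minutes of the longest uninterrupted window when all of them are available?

0

Priya ∩ Ben: 10:15-11:15, 16:45-18:00, 18:15-18:30.
Priya ∩ Ben ∩ Bashir: 10:15-11:15.
Priya ∩ Ben ∩ Bashir ∩ Wiremu: 10:15-11:15.
Priya ∩ Ben ∩ Bashir ∩ Wiremu ∩ Clara: 10:15-11:15.
Priya ∩ Ben ∩ Bashir ∩ Wiremu ∩ Clara ∩ Pablo: 10:15-11:15.
Priya ∩ Ben ∩ Bashir ∩ Wiremu ∩ Clara ∩ Pablo ∩ Callum: ∅.
There is no time when everyone is free.
No common window exists, so the longest block is 0 minutes.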